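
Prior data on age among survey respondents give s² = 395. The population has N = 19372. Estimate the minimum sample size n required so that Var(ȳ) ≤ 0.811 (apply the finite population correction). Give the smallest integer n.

Without fpc, n₀ = s²/D = 395/0.811 = 487.0530.
With fpc, (1 − n/N)·s²/n ≤ D requires n ≥ n₀/(1 + n₀/N) = 487.0530/(1 + 487.0530/19372) = 475.1078.
Rounding up, n = 476.

476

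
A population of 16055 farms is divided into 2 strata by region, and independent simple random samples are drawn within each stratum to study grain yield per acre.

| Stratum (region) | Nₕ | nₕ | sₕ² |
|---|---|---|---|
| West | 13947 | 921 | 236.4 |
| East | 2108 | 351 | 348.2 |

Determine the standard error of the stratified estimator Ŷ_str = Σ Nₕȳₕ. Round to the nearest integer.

Var(Ŷ_str) = Σₕ Nₕ²(1 − fₕ)sₕ²/nₕ.
West: 13947²·(1 − 921/13947)·236.4/921 = 4.6631536 × 10^7.
East: 2108²·(1 − 351/2108)·348.2/351 = 3.6742104 × 10^6.
Sum = 5.0305746 × 10^7.
SE = √(5.0305746 × 10^7) = 7093.

7093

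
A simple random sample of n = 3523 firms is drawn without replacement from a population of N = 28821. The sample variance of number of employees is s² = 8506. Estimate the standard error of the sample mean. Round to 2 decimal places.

Under SRS without replacement, Var(ȳ) = (1 − f)·s²/n with f = n/N = 3523/28821 = 0.12223726.
Var(ȳ) = (1 − 0.12223726)·8506/3523 = 0.87776274·2.4144195 = 2.1192875.
SE(ȳ) = √(2.1192875) = 1.46.

1.46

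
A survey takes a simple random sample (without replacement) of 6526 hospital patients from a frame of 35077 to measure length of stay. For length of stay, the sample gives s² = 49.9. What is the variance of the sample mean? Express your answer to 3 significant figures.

0.00622

Under SRS without replacement, Var(ȳ) = (1 − f)·s²/n with f = n/N = 6526/35077 = 0.18604784.
Var(ȳ) = (1 − 0.18604784)·49.9/6526 = 0.81395216·0.0076463377 = 0.0062237531.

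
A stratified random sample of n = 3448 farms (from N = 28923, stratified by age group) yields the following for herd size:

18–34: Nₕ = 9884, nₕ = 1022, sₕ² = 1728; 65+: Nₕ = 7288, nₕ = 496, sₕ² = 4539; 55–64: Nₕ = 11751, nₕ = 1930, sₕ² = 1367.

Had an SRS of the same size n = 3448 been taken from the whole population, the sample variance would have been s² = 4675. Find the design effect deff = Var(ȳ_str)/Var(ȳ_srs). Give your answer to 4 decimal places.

0.6835

Var(ȳ_str) = Σ Wₕ²(1−fₕ)sₕ²/nₕ with Wₕ = Nₕ/28923:
  18–34: (9884/28923)²·(1−1022/9884)·1728/1022 = 0.17703969
  65+: (7288/28923)²·(1−496/7288)·4539/496 = 0.54149927
  55–64: (11751/28923)²·(1−1930/11751)·1367/1930 = 0.097713612
  → Var(ȳ_str) = 0.81625257.
Var(ȳ_srs) = (1 − 3448/28923)·4675/3448 = 1.1942224.
deff = 0.81625257 / 1.1942224 = 0.6835.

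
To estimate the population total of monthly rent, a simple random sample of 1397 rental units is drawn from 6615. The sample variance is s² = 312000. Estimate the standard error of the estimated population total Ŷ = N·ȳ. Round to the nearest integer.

87800

Var(Ŷ) = N²·Var(ȳ) = N²·(1 − n/N)·s²/n.
f = 1397/6615 = 0.21118670; Var(ȳ) = 0.78881330·312000/1397 = 176.17019.
Var(Ŷ) = 6615² · 176.17019 = 7.7088948 × 10^9.
SE(Ŷ) = √(7.7088948 × 10^9) = 87800.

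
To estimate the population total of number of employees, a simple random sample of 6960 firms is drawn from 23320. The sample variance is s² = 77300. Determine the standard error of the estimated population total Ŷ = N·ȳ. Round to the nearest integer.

Var(Ŷ) = N²·Var(ȳ) = N²·(1 − n/N)·s²/n.
f = 6960/23320 = 0.29845626; Var(ȳ) = 0.70154374·77300/6960 = 7.7915706.
Var(Ŷ) = 23320² · 7.7915706 = 4.2372306 × 10^9.
SE(Ŷ) = √(4.2372306 × 10^9) = 65094.

65094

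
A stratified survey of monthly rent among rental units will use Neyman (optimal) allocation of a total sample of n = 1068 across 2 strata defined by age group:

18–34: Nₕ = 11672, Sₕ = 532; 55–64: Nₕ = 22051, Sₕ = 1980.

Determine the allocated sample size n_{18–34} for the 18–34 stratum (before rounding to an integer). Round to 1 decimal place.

Neyman allocation: nₕ = n·NₕSₕ / Σⱼ NⱼSⱼ.
Σ NⱼSⱼ = 11672·532 + 22051·1980 = 4.9870484 × 10^7.
n_{18–34} = 1068·11672·532 / (4.9870484 × 10^7) = 133.0.

133.0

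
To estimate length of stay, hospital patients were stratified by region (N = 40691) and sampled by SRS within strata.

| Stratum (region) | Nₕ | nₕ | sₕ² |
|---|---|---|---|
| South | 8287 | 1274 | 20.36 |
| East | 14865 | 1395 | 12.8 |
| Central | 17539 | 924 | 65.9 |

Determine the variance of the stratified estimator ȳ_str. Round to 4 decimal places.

0.0142

Var(ȳ_str) = Σₕ Wₕ²(1 − fₕ)sₕ²/nₕ with Wₕ = Nₕ/N, N = 40691.
South: Wₕ = 0.20365683; term = 0.20365683²·(1 − 0.15373477)·20.36/1274 = 5.6093533 × 10^-4.
East: Wₕ = 0.36531420; term = 0.36531420²·(1 − 0.09384460)·12.8/1395 = 0.001109613.
Central: Wₕ = 0.43102897; term = 0.43102897²·(1 − 0.05268259)·65.9/924 = 0.012552259.
Sum = 0.014222807.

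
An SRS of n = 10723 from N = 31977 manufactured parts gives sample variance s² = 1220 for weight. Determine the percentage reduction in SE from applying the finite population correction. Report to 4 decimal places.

18.4730

f = n/N = 10723/31977 = 0.33533477.
SE_no-fpc = √(s²/n) = 0.33730421; SE_fpc = √((1−f)s²/n) = 0.27499402.
Ratio = √(1−f) = 0.81527003. Reduction = 100·(1 − 0.81527003) = 18.4730%.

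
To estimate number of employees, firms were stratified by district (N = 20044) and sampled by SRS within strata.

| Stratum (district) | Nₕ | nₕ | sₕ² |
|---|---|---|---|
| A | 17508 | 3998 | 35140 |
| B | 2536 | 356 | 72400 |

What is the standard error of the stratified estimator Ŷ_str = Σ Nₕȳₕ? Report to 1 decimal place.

56597.8

Var(Ŷ_str) = Σₕ Nₕ²(1 − fₕ)sₕ²/nₕ.
A: 17508²·(1 − 3998/17508)·35140/3998 = 2.0789826 × 10^9.
B: 2536²·(1 − 356/2536)·72400/356 = 1.1243313 × 10^9.
Sum = 3.2033139 × 10^9.
SE = √(3.2033139 × 10^9) = 56597.8.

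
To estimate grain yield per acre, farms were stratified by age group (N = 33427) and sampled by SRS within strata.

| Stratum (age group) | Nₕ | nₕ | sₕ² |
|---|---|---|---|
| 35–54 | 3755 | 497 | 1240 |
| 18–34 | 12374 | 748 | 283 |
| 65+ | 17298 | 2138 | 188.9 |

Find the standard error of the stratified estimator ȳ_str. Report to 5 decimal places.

Var(ȳ_str) = Σₕ Wₕ²(1 − fₕ)sₕ²/nₕ with Wₕ = Nₕ/N, N = 33427.
35–54: Wₕ = 0.11233434; term = 0.11233434²·(1 − 0.13235686)·1240/497 = 0.027316906.
18–34: Wₕ = 0.37017979; term = 0.37017979²·(1 − 0.06044933)·283/748 = 0.048711384.
65+: Wₕ = 0.51748586; term = 0.51748586²·(1 − 0.12359810)·188.9/2138 = 0.020735979.
Sum = 0.096764269.
SE = √(0.096764269) = 0.31107.

0.31107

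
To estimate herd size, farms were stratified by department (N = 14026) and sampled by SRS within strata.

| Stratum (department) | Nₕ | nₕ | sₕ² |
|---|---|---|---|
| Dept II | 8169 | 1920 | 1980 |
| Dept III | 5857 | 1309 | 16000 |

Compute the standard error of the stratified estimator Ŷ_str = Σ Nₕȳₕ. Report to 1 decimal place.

Var(Ŷ_str) = Σₕ Nₕ²(1 − fₕ)sₕ²/nₕ.
Dept II: 8169²·(1 − 1920/8169)·1980/1920 = 5.2643334 × 10^7.
Dept III: 5857²·(1 − 1309/5857)·16000/1309 = 3.2559372 × 10^8.
Sum = 3.7823705 × 10^8.
SE = √(3.7823705 × 10^8) = 19448.3.

19448.3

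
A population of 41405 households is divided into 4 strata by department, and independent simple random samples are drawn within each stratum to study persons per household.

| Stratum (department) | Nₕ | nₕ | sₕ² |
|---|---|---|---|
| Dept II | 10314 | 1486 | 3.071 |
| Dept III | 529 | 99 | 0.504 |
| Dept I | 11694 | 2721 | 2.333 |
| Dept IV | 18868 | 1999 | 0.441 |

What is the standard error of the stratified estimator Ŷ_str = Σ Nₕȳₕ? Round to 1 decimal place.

591.2

Var(Ŷ_str) = Σₕ Nₕ²(1 − fₕ)sₕ²/nₕ.
Dept II: 10314²·(1 − 1486/10314)·3.071/1486 = 188170.03.
Dept III: 529²·(1 − 99/529)·0.504/99 = 1158.0291.
Dept I: 11694²·(1 − 2721/11694)·2.333/2721 = 89967.77.
Dept IV: 18868²·(1 − 1999/18868)·0.441/1999 = 70216.795.
Sum = 349512.62.
SE = √(349512.62) = 591.2.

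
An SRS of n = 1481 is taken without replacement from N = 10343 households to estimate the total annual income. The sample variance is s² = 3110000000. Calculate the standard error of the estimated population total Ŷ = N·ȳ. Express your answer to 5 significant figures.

Var(Ŷ) = N²·Var(ȳ) = N²·(1 − n/N)·s²/n.
f = 1481/10343 = 0.14318863; Var(ȳ) = 0.85681137·3110000000/1481 = 1.799246 × 10^6.
Var(Ŷ) = 10343² · (1.799246 × 10^6) = 1.9247911 × 10^14.
SE(Ŷ) = √(1.9247911 × 10^14) = 1.3874 × 10^7.

1.3874 × 10^7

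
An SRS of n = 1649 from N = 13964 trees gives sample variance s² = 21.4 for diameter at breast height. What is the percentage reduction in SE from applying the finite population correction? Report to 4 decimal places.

6.0899

f = n/N = 1649/13964 = 0.11808937.
SE_no-fpc = √(s²/n) = 0.1139191; SE_fpc = √((1−f)s²/n) = 0.10698154.
Ratio = √(1−f) = 0.93910097. Reduction = 100·(1 − 0.93910097) = 6.0899%.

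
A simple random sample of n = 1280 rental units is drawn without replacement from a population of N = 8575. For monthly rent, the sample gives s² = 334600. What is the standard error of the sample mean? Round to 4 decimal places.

14.9126

Under SRS without replacement, Var(ȳ) = (1 − f)·s²/n with f = n/N = 1280/8575 = 0.14927114.
Var(ȳ) = (1 − 0.14927114)·334600/1280 = 0.85072886·261.40625 = 222.38584.
SE(ȳ) = √(222.38584) = 14.9126.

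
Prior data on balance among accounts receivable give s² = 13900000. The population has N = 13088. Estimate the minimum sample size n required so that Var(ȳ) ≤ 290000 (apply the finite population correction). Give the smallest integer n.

48

Without fpc, n₀ = s²/D = 13900000/290000 = 47.9310.
With fpc, (1 − n/N)·s²/n ≤ D requires n ≥ n₀/(1 + n₀/N) = 47.9310/(1 + 47.9310/13088) = 47.7561.
Rounding up, n = 48.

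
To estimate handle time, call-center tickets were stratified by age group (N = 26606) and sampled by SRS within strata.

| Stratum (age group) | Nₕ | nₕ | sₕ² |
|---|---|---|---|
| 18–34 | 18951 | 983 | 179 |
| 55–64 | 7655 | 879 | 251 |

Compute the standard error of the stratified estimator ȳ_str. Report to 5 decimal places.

Var(ȳ_str) = Σₕ Wₕ²(1 − fₕ)sₕ²/nₕ with Wₕ = Nₕ/N, N = 26606.
18–34: Wₕ = 0.71228294; term = 0.71228294²·(1 − 0.05187061)·179/983 = 0.087593567.
55–64: Wₕ = 0.28771706; term = 0.28771706²·(1 − 0.11482691)·251/879 = 0.020923979.
Sum = 0.10851755.
SE = √(0.10851755) = 0.32942.

0.32942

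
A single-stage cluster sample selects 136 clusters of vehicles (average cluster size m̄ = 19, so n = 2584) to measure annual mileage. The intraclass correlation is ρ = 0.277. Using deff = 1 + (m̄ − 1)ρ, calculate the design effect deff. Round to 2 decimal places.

5.99

deff = 1 + (19 − 1)·0.277 = 1 + 4.986 = 5.986.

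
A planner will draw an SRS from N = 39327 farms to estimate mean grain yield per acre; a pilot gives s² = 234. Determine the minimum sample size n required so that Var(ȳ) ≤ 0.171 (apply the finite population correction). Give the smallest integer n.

Without fpc, n₀ = s²/D = 234/0.171 = 1368.4211.
With fpc, (1 − n/N)·s²/n ≤ D requires n ≥ n₀/(1 + n₀/N) = 1368.4211/(1 + 1368.4211/39327) = 1322.4067.
Rounding up, n = 1323.

1323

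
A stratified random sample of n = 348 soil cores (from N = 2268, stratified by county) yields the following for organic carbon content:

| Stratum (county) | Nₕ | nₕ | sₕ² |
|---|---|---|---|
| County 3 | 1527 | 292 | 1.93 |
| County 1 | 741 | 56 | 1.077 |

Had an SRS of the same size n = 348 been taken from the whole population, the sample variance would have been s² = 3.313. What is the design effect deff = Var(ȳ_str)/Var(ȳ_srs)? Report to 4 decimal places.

Var(ȳ_str) = Σ Wₕ²(1−fₕ)sₕ²/nₕ with Wₕ = Nₕ/2268:
  County 3: (1527/2268)²·(1−292/1527)·1.93/292 = 0.0024232284
  County 1: (741/2268)²·(1−56/741)·1.077/56 = 0.0018977996
  → Var(ȳ_str) = 0.004321028.
Var(ȳ_srs) = (1 − 348/2268)·3.313/348 = 0.0080593566.
deff = 0.004321028 / 0.0080593566 = 0.5362.

0.5362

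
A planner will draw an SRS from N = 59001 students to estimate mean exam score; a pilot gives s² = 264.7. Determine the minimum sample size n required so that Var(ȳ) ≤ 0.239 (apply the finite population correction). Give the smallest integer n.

Without fpc, n₀ = s²/D = 264.7/0.239 = 1107.5314.
With fpc, (1 − n/N)·s²/n ≤ D requires n ≥ n₀/(1 + n₀/N) = 1107.5314/(1 + 1107.5314/59001) = 1087.1245.
Rounding up, n = 1088.

1088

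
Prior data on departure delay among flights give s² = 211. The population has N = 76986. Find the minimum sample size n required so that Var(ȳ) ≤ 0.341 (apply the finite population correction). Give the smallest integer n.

614

Without fpc, n₀ = s²/D = 211/0.341 = 618.7683.
With fpc, (1 − n/N)·s²/n ≤ D requires n ≥ n₀/(1 + n₀/N) = 618.7683/(1 + 618.7683/76986) = 613.8347.
Rounding up, n = 614.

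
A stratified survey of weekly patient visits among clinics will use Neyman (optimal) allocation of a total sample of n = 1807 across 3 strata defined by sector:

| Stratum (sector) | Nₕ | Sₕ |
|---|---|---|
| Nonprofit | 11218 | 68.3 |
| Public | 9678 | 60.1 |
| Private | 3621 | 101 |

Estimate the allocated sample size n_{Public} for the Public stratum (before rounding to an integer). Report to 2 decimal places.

Neyman allocation: nₕ = n·NₕSₕ / Σⱼ NⱼSⱼ.
Σ NⱼSⱼ = 11218·68.3 + 9678·60.1 + 3621·101 = 1.7135582 × 10^6.
n_{Public} = 1807·9678·60.1 / (1.7135582 × 10^6) = 613.37.

613.37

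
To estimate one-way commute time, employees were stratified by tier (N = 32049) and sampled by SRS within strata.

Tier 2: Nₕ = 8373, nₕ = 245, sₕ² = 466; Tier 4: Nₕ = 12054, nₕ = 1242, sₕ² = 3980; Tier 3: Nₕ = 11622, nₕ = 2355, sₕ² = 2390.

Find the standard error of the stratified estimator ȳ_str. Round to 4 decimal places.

Var(ȳ_str) = Σₕ Wₕ²(1 − fₕ)sₕ²/nₕ with Wₕ = Nₕ/N, N = 32049.
Tier 2: Wₕ = 0.26125620; term = 0.26125620²·(1 − 0.02926072)·466/245 = 0.12602469.
Tier 4: Wₕ = 0.37611158; term = 0.37611158²·(1 − 0.10303634)·3980/1242 = 0.40660221.
Tier 3: Wₕ = 0.36263222; term = 0.36263222²·(1 − 0.20263294)·2390/2355 = 0.10641383.
Sum = 0.63904073.
SE = √(0.63904073) = 0.7994.

0.7994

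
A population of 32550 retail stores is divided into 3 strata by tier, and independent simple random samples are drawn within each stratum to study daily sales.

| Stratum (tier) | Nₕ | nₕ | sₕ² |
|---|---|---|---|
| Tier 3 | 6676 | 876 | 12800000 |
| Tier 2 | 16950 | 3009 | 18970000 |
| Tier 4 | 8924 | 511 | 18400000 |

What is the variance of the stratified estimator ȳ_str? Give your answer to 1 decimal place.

4491.6

Var(ȳ_str) = Σₕ Wₕ²(1 − fₕ)sₕ²/nₕ with Wₕ = Nₕ/N, N = 32550.
Tier 3: Wₕ = 0.20509985; term = 0.20509985²·(1 − 0.13121630)·12800000/876 = 534.00854.
Tier 2: Wₕ = 0.52073733; term = 0.52073733²·(1 − 0.17752212)·18970000/3009 = 1406.0695.
Tier 4: Wₕ = 0.27416283; term = 0.27416283²·(1 − 0.05726132)·18400000/511 = 2551.5577.
Sum = 4491.6357.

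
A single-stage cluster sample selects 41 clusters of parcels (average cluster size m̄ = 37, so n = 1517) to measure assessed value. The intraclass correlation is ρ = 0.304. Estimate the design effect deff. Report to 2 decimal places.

11.94

deff = 1 + (37 − 1)·0.304 = 1 + 10.944 = 11.944.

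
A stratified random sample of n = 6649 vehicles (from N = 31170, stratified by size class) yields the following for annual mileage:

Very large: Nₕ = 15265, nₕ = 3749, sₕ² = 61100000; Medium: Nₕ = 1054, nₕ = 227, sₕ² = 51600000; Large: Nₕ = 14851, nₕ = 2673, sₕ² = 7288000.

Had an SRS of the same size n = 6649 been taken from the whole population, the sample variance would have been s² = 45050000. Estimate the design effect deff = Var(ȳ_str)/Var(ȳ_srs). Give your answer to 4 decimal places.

Var(ȳ_str) = Σ Wₕ²(1−fₕ)sₕ²/nₕ with Wₕ = Nₕ/31170:
  Very large: (15265/31170)²·(1−3749/15265)·61100000/3749 = 2948.8361
  Medium: (1054/31170)²·(1−227/1054)·51600000/227 = 203.93716
  Large: (14851/31170)²·(1−2673/14851)·7288000/2673 = 507.53672
  → Var(ȳ_str) = 3660.31.
Var(ȳ_srs) = (1 − 6649/31170)·45050000/6649 = 5330.155.
deff = 3660.31 / 5330.155 = 0.6867.

0.6867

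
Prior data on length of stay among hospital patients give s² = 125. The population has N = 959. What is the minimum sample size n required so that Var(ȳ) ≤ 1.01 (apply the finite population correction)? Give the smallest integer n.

110

Without fpc, n₀ = s²/D = 125/1.01 = 123.7624.
With fpc, (1 − n/N)·s²/n ≤ D requires n ≥ n₀/(1 + n₀/N) = 123.7624/(1 + 123.7624/959) = 109.6161.
Rounding up, n = 110.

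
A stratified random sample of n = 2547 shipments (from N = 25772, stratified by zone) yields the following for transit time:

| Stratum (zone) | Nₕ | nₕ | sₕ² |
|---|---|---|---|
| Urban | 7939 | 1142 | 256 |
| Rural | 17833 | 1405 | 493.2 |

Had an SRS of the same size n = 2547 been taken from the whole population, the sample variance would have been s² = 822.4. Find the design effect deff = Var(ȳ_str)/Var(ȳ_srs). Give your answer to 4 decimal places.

Var(ȳ_str) = Σ Wₕ²(1−fₕ)sₕ²/nₕ with Wₕ = Nₕ/25772:
  Urban: (7939/25772)²·(1−1142/7939)·256/1142 = 0.018212128
  Rural: (17833/25772)²·(1−1405/17833)·493.2/1405 = 0.1548316
  → Var(ȳ_str) = 0.17304373.
Var(ȳ_srs) = (1 − 2547/25772)·822.4/2547 = 0.29097907.
deff = 0.17304373 / 0.29097907 = 0.5947.

0.5947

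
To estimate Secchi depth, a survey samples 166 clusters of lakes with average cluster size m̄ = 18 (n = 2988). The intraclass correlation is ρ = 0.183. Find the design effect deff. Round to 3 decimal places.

4.111

deff = 1 + (18 − 1)·0.183 = 1 + 3.111 = 4.111.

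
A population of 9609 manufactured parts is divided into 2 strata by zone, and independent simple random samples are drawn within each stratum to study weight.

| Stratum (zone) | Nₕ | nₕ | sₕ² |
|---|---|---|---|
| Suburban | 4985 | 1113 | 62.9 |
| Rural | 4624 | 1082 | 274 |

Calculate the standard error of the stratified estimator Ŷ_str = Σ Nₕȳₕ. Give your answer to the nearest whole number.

2289

Var(Ŷ_str) = Σₕ Nₕ²(1 − fₕ)sₕ²/nₕ.
Suburban: 4985²·(1 − 1113/4985)·62.9/1113 = 1.0908273 × 10^6.
Rural: 4624²·(1 − 1082/4624)·274/1082 = 4.1475314 × 10^6.
Sum = 5.2383587 × 10^6.
SE = √(5.2383587 × 10^6) = 2289.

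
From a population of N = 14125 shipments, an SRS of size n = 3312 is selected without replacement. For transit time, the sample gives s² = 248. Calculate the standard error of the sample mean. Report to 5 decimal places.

Under SRS without replacement, Var(ȳ) = (1 − f)·s²/n with f = n/N = 3312/14125 = 0.23447788.
Var(ȳ) = (1 − 0.23447788)·248/3312 = 0.76552212·0.074879227 = 0.057321705.
SE(ȳ) = √(0.057321705) = 0.23942.

0.23942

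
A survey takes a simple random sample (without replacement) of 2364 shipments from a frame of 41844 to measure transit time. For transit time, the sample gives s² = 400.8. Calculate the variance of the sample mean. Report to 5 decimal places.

0.15996

Under SRS without replacement, Var(ȳ) = (1 − f)·s²/n with f = n/N = 2364/41844 = 0.05649555.
Var(ȳ) = (1 − 0.05649555)·400.8/2364 = 0.94350445·0.16954315 = 0.15996471.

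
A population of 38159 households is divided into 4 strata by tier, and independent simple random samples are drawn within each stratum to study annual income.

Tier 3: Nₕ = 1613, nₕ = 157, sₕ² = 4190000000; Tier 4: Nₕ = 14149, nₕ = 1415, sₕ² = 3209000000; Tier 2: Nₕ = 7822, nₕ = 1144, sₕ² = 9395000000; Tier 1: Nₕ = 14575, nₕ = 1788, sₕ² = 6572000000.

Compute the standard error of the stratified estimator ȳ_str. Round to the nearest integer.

Var(ȳ_str) = Σₕ Wₕ²(1 − fₕ)sₕ²/nₕ with Wₕ = Nₕ/N, N = 38159.
Tier 3: Wₕ = 0.04227050; term = 0.04227050²·(1 − 0.09733416)·4190000000/157 = 43044.349.
Tier 4: Wₕ = 0.37079064; term = 0.37079064²·(1 − 0.10000707)·3209000000/1415 = 280614.37.
Tier 2: Wₕ = 0.20498441; term = 0.20498441²·(1 − 0.14625415)·9395000000/1144 = 294605.61.
Tier 1: Wₕ = 0.38195445; term = 0.38195445²·(1 − 0.12267581)·6572000000/1788 = 470449.81.
Sum = 1.0887141 × 10^6.
SE = √(1.0887141 × 10^6) = 1043.

1043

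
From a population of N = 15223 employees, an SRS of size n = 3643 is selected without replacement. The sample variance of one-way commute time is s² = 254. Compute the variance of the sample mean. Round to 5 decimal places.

0.05304

Under SRS without replacement, Var(ȳ) = (1 − f)·s²/n with f = n/N = 3643/15223 = 0.23930894.
Var(ȳ) = (1 − 0.23930894)·254/3643 = 0.76069106·0.069722756 = 0.053037477.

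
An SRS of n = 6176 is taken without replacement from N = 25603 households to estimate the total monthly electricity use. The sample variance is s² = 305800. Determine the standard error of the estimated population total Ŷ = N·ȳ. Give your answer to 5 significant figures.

Var(Ŷ) = N²·Var(ȳ) = N²·(1 − n/N)·s²/n.
f = 6176/25603 = 0.24122173; Var(ȳ) = 0.75877827·305800/6176 = 37.570336.
Var(Ŷ) = 25603² · 37.570336 = 2.4627867 × 10^10.
SE(Ŷ) = √(2.4627867 × 10^10) = 156930.

156930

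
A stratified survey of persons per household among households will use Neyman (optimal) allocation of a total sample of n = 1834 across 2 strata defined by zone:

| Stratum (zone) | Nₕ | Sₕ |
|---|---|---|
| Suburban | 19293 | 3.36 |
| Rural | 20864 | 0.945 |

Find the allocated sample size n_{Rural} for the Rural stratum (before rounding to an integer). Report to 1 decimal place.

Neyman allocation: nₕ = n·NₕSₕ / Σⱼ NⱼSⱼ.
Σ NⱼSⱼ = 19293·3.36 + 20864·0.945 = 84540.96.
n_{Rural} = 1834·20864·0.945 / 84540.96 = 427.7.

427.7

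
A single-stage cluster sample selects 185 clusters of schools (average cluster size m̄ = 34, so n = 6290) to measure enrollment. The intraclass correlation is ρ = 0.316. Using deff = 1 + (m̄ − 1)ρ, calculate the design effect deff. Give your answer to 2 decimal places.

deff = 1 + (34 − 1)·0.316 = 1 + 10.428 = 11.428.

11.43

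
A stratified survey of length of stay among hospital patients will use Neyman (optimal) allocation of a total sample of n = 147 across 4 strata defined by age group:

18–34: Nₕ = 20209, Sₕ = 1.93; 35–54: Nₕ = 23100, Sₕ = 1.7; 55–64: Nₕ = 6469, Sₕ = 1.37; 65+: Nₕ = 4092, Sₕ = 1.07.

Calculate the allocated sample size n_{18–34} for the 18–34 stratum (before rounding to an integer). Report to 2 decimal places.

62.65

Neyman allocation: nₕ = n·NₕSₕ / Σⱼ NⱼSⱼ.
Σ NⱼSⱼ = 20209·1.93 + 23100·1.7 + 6469·1.37 + 4092·1.07 = 91514.34.
n_{18–34} = 147·20209·1.93 / 91514.34 = 62.65.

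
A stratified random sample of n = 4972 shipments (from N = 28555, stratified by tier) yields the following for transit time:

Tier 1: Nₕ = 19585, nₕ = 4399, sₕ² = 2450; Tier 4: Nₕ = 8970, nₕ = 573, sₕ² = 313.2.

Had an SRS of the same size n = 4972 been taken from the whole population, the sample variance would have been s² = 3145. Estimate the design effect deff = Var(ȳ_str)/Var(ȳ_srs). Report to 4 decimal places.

0.4855

Var(ȳ_str) = Σ Wₕ²(1−fₕ)sₕ²/nₕ with Wₕ = Nₕ/28555:
  Tier 1: (19585/28555)²·(1−4399/19585)·2450/4399 = 0.20314904
  Tier 4: (8970/28555)²·(1−573/8970)·313.2/573 = 0.050491631
  → Var(ȳ_str) = 0.25364067.
Var(ȳ_srs) = (1 − 4972/28555)·3145/4972 = 0.52240391.
deff = 0.25364067 / 0.52240391 = 0.4855.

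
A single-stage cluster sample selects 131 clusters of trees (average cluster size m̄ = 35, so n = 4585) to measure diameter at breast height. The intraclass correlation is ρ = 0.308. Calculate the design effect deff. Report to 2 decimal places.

11.47

deff = 1 + (35 − 1)·0.308 = 1 + 10.472 = 11.472.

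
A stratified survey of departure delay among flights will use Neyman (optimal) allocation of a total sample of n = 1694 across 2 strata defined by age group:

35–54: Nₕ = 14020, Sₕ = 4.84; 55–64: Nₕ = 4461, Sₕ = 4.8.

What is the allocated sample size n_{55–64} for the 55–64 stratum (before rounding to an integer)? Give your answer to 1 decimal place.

Neyman allocation: nₕ = n·NₕSₕ / Σⱼ NⱼSⱼ.
Σ NⱼSⱼ = 14020·4.84 + 4461·4.8 = 89269.6.
n_{55–64} = 1694·4461·4.8 / 89269.6 = 406.3.

406.3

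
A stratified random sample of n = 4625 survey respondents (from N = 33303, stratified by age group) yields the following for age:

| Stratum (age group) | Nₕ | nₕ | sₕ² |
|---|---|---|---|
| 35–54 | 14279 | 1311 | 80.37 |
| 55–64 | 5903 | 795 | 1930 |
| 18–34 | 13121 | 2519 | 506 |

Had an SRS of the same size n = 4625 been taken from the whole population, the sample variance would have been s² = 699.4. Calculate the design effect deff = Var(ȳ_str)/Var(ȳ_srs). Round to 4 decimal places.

0.7789

Var(ȳ_str) = Σ Wₕ²(1−fₕ)sₕ²/nₕ with Wₕ = Nₕ/33303:
  35–54: (14279/33303)²·(1−1311/14279)·80.37/1311 = 0.010235177
  55–64: (5903/33303)²·(1−795/5903)·1930/795 = 0.066000487
  18–34: (13121/33303)²·(1−2519/13121)·506/2519 = 0.025194768
  → Var(ȳ_str) = 0.10143043.
Var(ȳ_srs) = (1 − 4625/33303)·699.4/4625 = 0.13022051.
deff = 0.10143043 / 0.13022051 = 0.7789.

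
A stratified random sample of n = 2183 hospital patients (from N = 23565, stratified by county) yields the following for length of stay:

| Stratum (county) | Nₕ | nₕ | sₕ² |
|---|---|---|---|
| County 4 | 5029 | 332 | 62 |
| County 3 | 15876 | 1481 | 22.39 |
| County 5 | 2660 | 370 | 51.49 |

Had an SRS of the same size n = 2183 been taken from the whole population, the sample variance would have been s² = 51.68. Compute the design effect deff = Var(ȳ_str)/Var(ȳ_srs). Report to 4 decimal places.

Var(ȳ_str) = Σ Wₕ²(1−fₕ)sₕ²/nₕ with Wₕ = Nₕ/23565:
  County 4: (5029/23565)²·(1−332/5029)·62/332 = 0.0079436649
  County 3: (15876/23565)²·(1−1481/15876)·22.39/1481 = 0.0062218123
  County 5: (2660/23565)²·(1−370/2660)·51.49/370 = 0.0015265232
  → Var(ȳ_str) = 0.015692.
Var(ȳ_srs) = (1 − 2183/23565)·51.68/2183 = 0.02148076.
deff = 0.015692 / 0.02148076 = 0.7305.

0.7305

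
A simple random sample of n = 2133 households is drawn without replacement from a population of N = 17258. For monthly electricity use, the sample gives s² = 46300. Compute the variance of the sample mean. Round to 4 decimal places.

19.0237

Under SRS without replacement, Var(ȳ) = (1 − f)·s²/n with f = n/N = 2133/17258 = 0.12359485.
Var(ȳ) = (1 − 0.12359485)·46300/2133 = 0.87640515·21.706517 = 19.023703.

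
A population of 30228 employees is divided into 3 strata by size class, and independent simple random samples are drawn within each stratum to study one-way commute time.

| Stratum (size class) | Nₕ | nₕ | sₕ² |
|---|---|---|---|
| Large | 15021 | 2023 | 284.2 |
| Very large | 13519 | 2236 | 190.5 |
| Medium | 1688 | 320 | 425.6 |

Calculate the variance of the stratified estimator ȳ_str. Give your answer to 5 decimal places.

Var(ȳ_str) = Σₕ Wₕ²(1 − fₕ)sₕ²/nₕ with Wₕ = Nₕ/N, N = 30228.
Large: Wₕ = 0.49692338; term = 0.49692338²·(1 − 0.13467812)·284.2/2023 = 0.030018207.
Very large: Wₕ = 0.44723435; term = 0.44723435²·(1 − 0.16539685)·190.5/2236 = 0.01422242.
Medium: Wₕ = 0.05584227; term = 0.05584227²·(1 − 0.18957346)·425.6/320 = 0.0033611768.
Sum = 0.047601804.

0.04760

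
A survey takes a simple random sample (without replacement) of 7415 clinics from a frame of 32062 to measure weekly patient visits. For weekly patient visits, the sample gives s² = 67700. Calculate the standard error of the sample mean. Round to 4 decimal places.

Under SRS without replacement, Var(ȳ) = (1 − f)·s²/n with f = n/N = 7415/32062 = 0.23127066.
Var(ȳ) = (1 − 0.23127066)·67700/7415 = 0.76872934·9.1301416 = 7.0186077.
SE(ȳ) = √(7.0186077) = 2.6493.

2.6493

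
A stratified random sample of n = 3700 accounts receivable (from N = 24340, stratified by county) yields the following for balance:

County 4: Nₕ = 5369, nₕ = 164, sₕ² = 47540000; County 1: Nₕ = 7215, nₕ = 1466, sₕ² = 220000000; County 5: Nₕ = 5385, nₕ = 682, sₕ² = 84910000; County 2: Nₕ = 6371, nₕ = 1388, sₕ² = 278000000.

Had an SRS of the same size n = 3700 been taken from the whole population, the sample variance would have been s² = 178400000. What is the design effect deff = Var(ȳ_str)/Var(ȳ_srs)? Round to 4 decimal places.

0.9841

Var(ȳ_str) = Σ Wₕ²(1−fₕ)sₕ²/nₕ with Wₕ = Nₕ/24340:
  County 4: (5369/24340)²·(1−164/5369)·47540000/164 = 13673.772
  County 1: (7215/24340)²·(1−1466/7215)·220000000/1466 = 10506.939
  County 5: (5385/24340)²·(1−682/5385)·84910000/682 = 5322.2345
  County 2: (6371/24340)²·(1−1388/6371)·278000000/1388 = 10732.791
  → Var(ȳ_str) = 40235.737.
Var(ȳ_srs) = (1 − 3700/24340)·178400000/3700 = 40886.717.
deff = 40235.737 / 40886.717 = 0.9841.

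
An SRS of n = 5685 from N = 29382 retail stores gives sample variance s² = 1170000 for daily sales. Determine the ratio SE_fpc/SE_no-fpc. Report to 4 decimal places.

0.8981

f = n/N = 5685/29382 = 0.19348581.
SE_no-fpc = √(s²/n) = 14.345897; SE_fpc = √((1−f)s²/n) = 12.883495.
Ratio = √(1−f) = 0.89806135.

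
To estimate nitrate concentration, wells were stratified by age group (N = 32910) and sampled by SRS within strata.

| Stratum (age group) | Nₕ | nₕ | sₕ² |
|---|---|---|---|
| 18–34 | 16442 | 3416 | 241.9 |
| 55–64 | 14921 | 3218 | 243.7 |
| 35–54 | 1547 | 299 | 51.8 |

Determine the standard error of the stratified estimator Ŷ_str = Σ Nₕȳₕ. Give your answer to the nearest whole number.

5360

Var(Ŷ_str) = Σₕ Nₕ²(1 − fₕ)sₕ²/nₕ.
18–34: 16442²·(1 − 3416/16442)·241.9/3416 = 1.5166443 × 10^7.
55–64: 14921²·(1 − 3218/14921)·243.7/3218 = 1.3224054 × 10^7.
35–54: 1547²·(1 − 299/1547)·51.8/299 = 334474.85.
Sum = 2.8724972 × 10^7.
SE = √(2.8724972 × 10^7) = 5360.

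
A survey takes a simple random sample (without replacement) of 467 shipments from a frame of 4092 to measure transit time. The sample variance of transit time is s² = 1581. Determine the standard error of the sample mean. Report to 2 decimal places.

1.73

Under SRS without replacement, Var(ȳ) = (1 − f)·s²/n with f = n/N = 467/4092 = 0.11412512.
Var(ȳ) = (1 − 0.11412512)·1581/467 = 0.88587488·3.385439 = 2.9990753.
SE(ȳ) = √(2.9990753) = 1.73.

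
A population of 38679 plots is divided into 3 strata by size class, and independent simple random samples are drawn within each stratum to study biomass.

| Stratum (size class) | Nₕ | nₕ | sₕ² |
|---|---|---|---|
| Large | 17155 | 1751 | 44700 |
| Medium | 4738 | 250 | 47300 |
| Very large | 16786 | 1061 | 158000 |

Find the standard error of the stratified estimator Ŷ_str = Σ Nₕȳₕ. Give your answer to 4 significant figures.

Var(Ŷ_str) = Σₕ Nₕ²(1 − fₕ)sₕ²/nₕ.
Large: 17155²·(1 − 1751/17155)·44700/1751 = 6.7459887 × 10^9.
Medium: 4738²·(1 − 250/4738)·47300/250 = 4.023176 × 10^9.
Very large: 16786²·(1 − 1061/16786)·158000/1061 = 3.9307876 × 10^10.
Sum = 5.0077041 × 10^10.
SE = √(5.0077041 × 10^10) = 223800.

223800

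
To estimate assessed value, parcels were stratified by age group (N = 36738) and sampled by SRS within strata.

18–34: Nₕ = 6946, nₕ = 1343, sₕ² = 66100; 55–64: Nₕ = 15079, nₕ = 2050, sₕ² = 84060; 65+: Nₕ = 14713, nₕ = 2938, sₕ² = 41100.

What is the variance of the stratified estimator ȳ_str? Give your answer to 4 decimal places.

9.1837

Var(ȳ_str) = Σₕ Wₕ²(1 − fₕ)sₕ²/nₕ with Wₕ = Nₕ/N, N = 36738.
18–34: Wₕ = 0.18906854; term = 0.18906854²·(1 − 0.19334869)·66100/1343 = 1.4192203.
55–64: Wₕ = 0.41044695; term = 0.41044695²·(1 − 0.13595066)·84060/2050 = 5.9688152.
65+: Wₕ = 0.40048451; term = 0.40048451²·(1 − 0.19968735)·41100/2938 = 1.7956478.
Sum = 9.1836833.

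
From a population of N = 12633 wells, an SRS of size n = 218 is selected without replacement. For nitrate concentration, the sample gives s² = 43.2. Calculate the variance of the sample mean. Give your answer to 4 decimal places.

Under SRS without replacement, Var(ȳ) = (1 − f)·s²/n with f = n/N = 218/12633 = 0.01725639.
Var(ȳ) = (1 − 0.01725639)·43.2/218 = 0.98274361·0.19816514 = 0.19474552.

0.1947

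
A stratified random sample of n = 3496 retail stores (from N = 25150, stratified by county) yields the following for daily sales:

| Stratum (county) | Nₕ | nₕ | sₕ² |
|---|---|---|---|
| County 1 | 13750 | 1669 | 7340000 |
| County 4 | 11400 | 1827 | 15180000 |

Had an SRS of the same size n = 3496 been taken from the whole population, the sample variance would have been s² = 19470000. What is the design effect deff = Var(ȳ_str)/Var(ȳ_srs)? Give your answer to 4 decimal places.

0.5398

Var(ȳ_str) = Σ Wₕ²(1−fₕ)sₕ²/nₕ with Wₕ = Nₕ/25150:
  County 1: (13750/25150)²·(1−1669/13750)·7340000/1669 = 1154.9663
  County 4: (11400/25150)²·(1−1827/11400)·15180000/1827 = 1433.5411
  → Var(ȳ_str) = 2588.5074.
Var(ȳ_srs) = (1 − 3496/25150)·19470000/3496 = 4795.0669.
deff = 2588.5074 / 4795.0669 = 0.5398.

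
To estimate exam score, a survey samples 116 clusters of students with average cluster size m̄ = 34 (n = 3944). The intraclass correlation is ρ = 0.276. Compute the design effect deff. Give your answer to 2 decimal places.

deff = 1 + (34 − 1)·0.276 = 1 + 9.108 = 10.108.

10.11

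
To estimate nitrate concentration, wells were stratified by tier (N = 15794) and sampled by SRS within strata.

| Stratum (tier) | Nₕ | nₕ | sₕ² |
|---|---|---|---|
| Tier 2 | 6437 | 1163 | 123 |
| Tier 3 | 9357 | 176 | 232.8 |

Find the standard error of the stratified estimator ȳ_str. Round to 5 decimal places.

Var(ȳ_str) = Σₕ Wₕ²(1 − fₕ)sₕ²/nₕ with Wₕ = Nₕ/N, N = 15794.
Tier 2: Wₕ = 0.40755983; term = 0.40755983²·(1 − 0.18067423)·123/1163 = 0.014393445.
Tier 3: Wₕ = 0.59244017; term = 0.59244017²·(1 − 0.01880945)·232.8/176 = 0.45552546.
Sum = 0.46991891.
SE = √(0.46991891) = 0.68551.

0.68551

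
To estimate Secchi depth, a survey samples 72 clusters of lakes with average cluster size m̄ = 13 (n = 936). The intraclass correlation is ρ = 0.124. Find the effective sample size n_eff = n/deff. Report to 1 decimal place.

376.2

deff = 1 + (13 − 1)·0.124 = 1 + 1.488 = 2.488.
n_eff = 936 / 2.488 = 376.2.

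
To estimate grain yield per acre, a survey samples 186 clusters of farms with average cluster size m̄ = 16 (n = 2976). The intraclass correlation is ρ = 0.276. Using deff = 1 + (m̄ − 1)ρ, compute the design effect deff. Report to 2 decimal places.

deff = 1 + (16 − 1)·0.276 = 1 + 4.14 = 5.14.

5.14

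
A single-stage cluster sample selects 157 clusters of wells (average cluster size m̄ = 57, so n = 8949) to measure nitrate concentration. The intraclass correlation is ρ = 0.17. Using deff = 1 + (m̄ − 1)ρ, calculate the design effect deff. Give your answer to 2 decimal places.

deff = 1 + (57 − 1)·0.17 = 1 + 9.52 = 10.52.

10.52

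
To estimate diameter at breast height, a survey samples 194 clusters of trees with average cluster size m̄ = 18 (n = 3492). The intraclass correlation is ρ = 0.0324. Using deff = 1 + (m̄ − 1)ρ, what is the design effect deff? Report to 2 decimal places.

deff = 1 + (18 − 1)·0.0324 = 1 + 0.5508 = 1.5508.

1.55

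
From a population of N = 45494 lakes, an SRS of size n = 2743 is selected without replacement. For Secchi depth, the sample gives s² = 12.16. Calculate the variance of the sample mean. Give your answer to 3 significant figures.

Under SRS without replacement, Var(ȳ) = (1 − f)·s²/n with f = n/N = 2743/45494 = 0.06029367.
Var(ȳ) = (1 − 0.06029367)·12.16/2743 = 0.93970633·0.0044331024 = 0.0041658144.

0.00417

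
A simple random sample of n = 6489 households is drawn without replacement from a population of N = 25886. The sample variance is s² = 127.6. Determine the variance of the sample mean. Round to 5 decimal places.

0.01473

Under SRS without replacement, Var(ȳ) = (1 − f)·s²/n with f = n/N = 6489/25886 = 0.25067604.
Var(ȳ) = (1 − 0.25067604)·127.6/6489 = 0.74932396·0.019664047 = 0.014734741.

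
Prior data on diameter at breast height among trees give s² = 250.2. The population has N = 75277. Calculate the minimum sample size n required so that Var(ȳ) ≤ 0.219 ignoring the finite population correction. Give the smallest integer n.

1143

Without fpc, n₀ = s²/D = 250.2/0.219 = 1142.4658.
Rounding up, n = 1143.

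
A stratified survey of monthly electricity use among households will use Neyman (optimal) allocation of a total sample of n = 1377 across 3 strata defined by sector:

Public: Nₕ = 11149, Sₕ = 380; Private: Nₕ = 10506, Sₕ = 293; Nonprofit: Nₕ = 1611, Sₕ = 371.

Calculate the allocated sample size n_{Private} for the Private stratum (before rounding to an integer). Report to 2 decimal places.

535.70

Neyman allocation: nₕ = n·NₕSₕ / Σⱼ NⱼSⱼ.
Σ NⱼSⱼ = 11149·380 + 10506·293 + 1611·371 = 7.912559 × 10^6.
n_{Private} = 1377·10506·293 / (7.912559 × 10^6) = 535.70.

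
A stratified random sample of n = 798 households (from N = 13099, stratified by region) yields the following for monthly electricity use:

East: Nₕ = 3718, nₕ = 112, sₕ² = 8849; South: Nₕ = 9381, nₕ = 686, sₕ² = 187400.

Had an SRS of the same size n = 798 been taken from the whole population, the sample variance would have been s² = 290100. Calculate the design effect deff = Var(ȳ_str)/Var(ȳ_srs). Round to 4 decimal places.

0.3985

Var(ȳ_str) = Σ Wₕ²(1−fₕ)sₕ²/nₕ with Wₕ = Nₕ/13099:
  East: (3718/13099)²·(1−112/3718)·8849/112 = 6.1735504
  South: (9381/13099)²·(1−686/9381)·187400/686 = 129.86374
  → Var(ȳ_str) = 136.03729.
Var(ȳ_srs) = (1 − 798/13099)·290100/798 = 341.38711.
deff = 136.03729 / 341.38711 = 0.3985.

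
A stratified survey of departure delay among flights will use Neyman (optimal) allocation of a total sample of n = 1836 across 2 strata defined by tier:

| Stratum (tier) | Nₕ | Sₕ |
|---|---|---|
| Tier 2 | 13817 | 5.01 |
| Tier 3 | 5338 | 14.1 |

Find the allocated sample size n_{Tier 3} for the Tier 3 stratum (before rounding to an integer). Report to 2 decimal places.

Neyman allocation: nₕ = n·NₕSₕ / Σⱼ NⱼSⱼ.
Σ NⱼSⱼ = 13817·5.01 + 5338·14.1 = 144488.97.
n_{Tier 3} = 1836·5338·14.1 / 144488.97 = 956.39.

956.39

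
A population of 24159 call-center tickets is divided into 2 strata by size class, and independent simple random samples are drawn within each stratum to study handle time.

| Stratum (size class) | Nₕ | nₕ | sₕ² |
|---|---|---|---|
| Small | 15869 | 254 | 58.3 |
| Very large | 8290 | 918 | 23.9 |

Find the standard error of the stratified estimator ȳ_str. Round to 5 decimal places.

0.31650

Var(ȳ_str) = Σₕ Wₕ²(1 − fₕ)sₕ²/nₕ with Wₕ = Nₕ/N, N = 24159.
Small: Wₕ = 0.65685666; term = 0.65685666²·(1 − 0.01600605)·58.3/254 = 0.097447001.
Very large: Wₕ = 0.34314334; term = 0.34314334²·(1 − 0.11073583)·23.9/918 = 0.002726071.
Sum = 0.10017307.
SE = √(0.10017307) = 0.31650.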